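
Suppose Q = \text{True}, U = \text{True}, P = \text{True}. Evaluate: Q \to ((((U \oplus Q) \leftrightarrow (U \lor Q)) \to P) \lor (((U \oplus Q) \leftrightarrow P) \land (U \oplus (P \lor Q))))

\text{True}

U \oplus Q = \text{True} \oplus \text{True} = \text{False}
U \lor Q = \text{True} \lor \text{True} = \text{True}
(U \oplus Q) \leftrightarrow (U \lor Q) = \text{False} \leftrightarrow \text{True} = \text{False}
((U \oplus Q) \leftrightarrow (U \lor Q)) \to P = \text{False} \to \text{True} = \text{True}
U \oplus Q = \text{True} \oplus \text{True} = \text{False}
(U \oplus Q) \leftrightarrow P = \text{False} \leftrightarrow \text{True} = \text{False}
P \lor Q = \text{True} \lor \text{True} = \text{True}
U \oplus (P \lor Q) = \text{True} \oplus \text{True} = \text{False}
((U \oplus Q) \leftrightarrow P) \land (U \oplus (P \lor Q)) = \text{False} \land \text{False} = \text{False}
(((U \oplus Q) \leftrightarrow (U \lor Q)) \to P) \lor (((U \oplus Q) \leftrightarrow P) \land (U \oplus (P \lor Q))) = \text{True} \lor \text{False} = \text{True}
Q \to ((((U \oplus Q) \leftrightarrow (U \lor Q)) \to P) \lor (((U \oplus Q) \leftrightarrow P) \land (U \oplus (P \lor Q)))) = \text{True} \to \text{True} = \text{True}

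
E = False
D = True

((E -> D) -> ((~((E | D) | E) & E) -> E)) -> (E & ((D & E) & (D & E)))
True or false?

E -> D = False -> True = True
E | D = False | True = True
(E | D) | E = True | False = True
~((E | D) | E) = ~True = False
~((E | D) | E) & E = False & False = False
(~((E | D) | E) & E) -> E = False -> False = True
(E -> D) -> ((~((E | D) | E) & E) -> E) = True -> True = True
D & E = True & False = False
D & E = True & False = False
(D & E) & (D & E) = False & False = False
E & ((D & E) & (D & E)) = False & False = False
((E -> D) -> ((~((E | D) | E) & E) -> E)) -> (E & ((D & E) & (D & E))) = True -> False = False

False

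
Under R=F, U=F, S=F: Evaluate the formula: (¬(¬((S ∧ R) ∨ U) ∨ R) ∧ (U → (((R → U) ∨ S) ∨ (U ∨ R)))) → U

Substituting R=F, U=F, S=F:
S ∧ R = F ∧ F = F
(S ∧ R) ∨ U = F ∨ F = F
¬((S ∧ R) ∨ U) = ¬F = T
¬((S ∧ R) ∨ U) ∨ R = T ∨ F = T
¬(¬((S ∧ R) ∨ U) ∨ R) = ¬T = F
R → U = F → F = T
(R → U) ∨ S = T ∨ F = T
U ∨ R = F ∨ F = F
((R → U) ∨ S) ∨ (U ∨ R) = T ∨ F = T
U → (((R → U) ∨ S) ∨ (U ∨ R)) = F → T = T
¬(¬((S ∧ R) ∨ U) ∨ R) ∧ (U → (((R → U) ∨ S) ∨ (U ∨ R))) = F ∧ T = F
(¬(¬((S ∧ R) ∨ U) ∨ R) ∧ (U → (((R → U) ∨ S) ∨ (U ∨ R)))) → U = F → F = T

T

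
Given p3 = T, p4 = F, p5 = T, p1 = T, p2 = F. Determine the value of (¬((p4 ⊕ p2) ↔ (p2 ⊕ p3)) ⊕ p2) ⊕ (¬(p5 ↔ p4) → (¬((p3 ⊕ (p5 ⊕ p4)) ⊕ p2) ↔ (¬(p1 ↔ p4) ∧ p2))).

T

Substituting p3=T, p4=F, p5=T, p1=T, p2=F:
p4 ⊕ p2 = F ⊕ F = F
p2 ⊕ p3 = F ⊕ T = T
(p4 ⊕ p2) ↔ (p2 ⊕ p3) = F ↔ T = F
¬((p4 ⊕ p2) ↔ (p2 ⊕ p3)) = ¬F = T
¬((p4 ⊕ p2) ↔ (p2 ⊕ p3)) ⊕ p2 = T ⊕ F = T
p5 ↔ p4 = T ↔ F = F
¬(p5 ↔ p4) = ¬F = T
p5 ⊕ p4 = T ⊕ F = T
p3 ⊕ (p5 ⊕ p4) = T ⊕ T = F
(p3 ⊕ (p5 ⊕ p4)) ⊕ p2 = F ⊕ F = F
¬((p3 ⊕ (p5 ⊕ p4)) ⊕ p2) = ¬F = T
p1 ↔ p4 = T ↔ F = F
¬(p1 ↔ p4) = ¬F = T
¬(p1 ↔ p4) ∧ p2 = T ∧ F = F
¬((p3 ⊕ (p5 ⊕ p4)) ⊕ p2) ↔ (¬(p1 ↔ p4) ∧ p2) = T ↔ F = F
¬(p5 ↔ p4) → (¬((p3 ⊕ (p5 ⊕ p4)) ⊕ p2) ↔ (¬(p1 ↔ p4) ∧ p2)) = T → F = F
(¬((p4 ⊕ p2) ↔ (p2 ⊕ p3)) ⊕ p2) ⊕ (¬(p5 ↔ p4) → (¬((p3 ⊕ (p5 ⊕ p4)) ⊕ p2) ↔ (¬(p1 ↔ p4) ∧ p2))) = T ⊕ F = T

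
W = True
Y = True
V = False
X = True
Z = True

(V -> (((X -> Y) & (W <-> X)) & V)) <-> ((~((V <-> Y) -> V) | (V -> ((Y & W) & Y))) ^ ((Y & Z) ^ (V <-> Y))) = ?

False

X -> Y = True -> True = True
W <-> X = True <-> True = True
(X -> Y) & (W <-> X) = True & True = True
((X -> Y) & (W <-> X)) & V = True & False = False
V -> (((X -> Y) & (W <-> X)) & V) = False -> False = True
V <-> Y = False <-> True = False
(V <-> Y) -> V = False -> False = True
~((V <-> Y) -> V) = ~True = False
Y & W = True & True = True
(Y & W) & Y = True & True = True
V -> ((Y & W) & Y) = False -> True = True
~((V <-> Y) -> V) | (V -> ((Y & W) & Y)) = False | True = True
Y & Z = True & True = True
V <-> Y = False <-> True = False
(Y & Z) ^ (V <-> Y) = True ^ False = True
(~((V <-> Y) -> V) | (V -> ((Y & W) & Y))) ^ ((Y & Z) ^ (V <-> Y)) = True ^ True = False
(V -> (((X -> Y) & (W <-> X)) & V)) <-> ((~((V <-> Y) -> V) | (V -> ((Y & W) & Y))) ^ ((Y & Z) ^ (V <-> Y))) = True <-> False = False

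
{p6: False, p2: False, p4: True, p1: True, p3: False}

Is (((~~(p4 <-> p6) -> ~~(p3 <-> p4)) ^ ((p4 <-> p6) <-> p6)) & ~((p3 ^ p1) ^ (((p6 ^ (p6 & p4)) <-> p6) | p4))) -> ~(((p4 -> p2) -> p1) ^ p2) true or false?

Substituting p6=False, p2=False, p4=True, p1=True, p3=False:
p4 <-> p6 = True <-> False = False
~(p4 <-> p6) = ~False = True
~~(p4 <-> p6) = ~True = False
p3 <-> p4 = False <-> True = False
~(p3 <-> p4) = ~False = True
~~(p3 <-> p4) = ~True = False
~~(p4 <-> p6) -> ~~(p3 <-> p4) = False -> False = True
p4 <-> p6 = True <-> False = False
(p4 <-> p6) <-> p6 = False <-> False = True
(~~(p4 <-> p6) -> ~~(p3 <-> p4)) ^ ((p4 <-> p6) <-> p6) = True ^ True = False
p3 ^ p1 = False ^ True = True
p6 & p4 = False & True = False
p6 ^ (p6 & p4) = False ^ False = False
(p6 ^ (p6 & p4)) <-> p6 = False <-> False = True
((p6 ^ (p6 & p4)) <-> p6) | p4 = True | True = True
(p3 ^ p1) ^ (((p6 ^ (p6 & p4)) <-> p6) | p4) = True ^ True = False
~((p3 ^ p1) ^ (((p6 ^ (p6 & p4)) <-> p6) | p4)) = ~False = True
((~~(p4 <-> p6) -> ~~(p3 <-> p4)) ^ ((p4 <-> p6) <-> p6)) & ~((p3 ^ p1) ^ (((p6 ^ (p6 & p4)) <-> p6) | p4)) = False & True = False
p4 -> p2 = True -> False = False
(p4 -> p2) -> p1 = False -> True = True
((p4 -> p2) -> p1) ^ p2 = True ^ False = True
~(((p4 -> p2) -> p1) ^ p2) = ~True = False
(((~~(p4 <-> p6) -> ~~(p3 <-> p4)) ^ ((p4 <-> p6) <-> p6)) & ~((p3 ^ p1) ^ (((p6 ^ (p6 & p4)) <-> p6) | p4))) -> ~(((p4 -> p2) -> p1) ^ p2) = False -> False = True

True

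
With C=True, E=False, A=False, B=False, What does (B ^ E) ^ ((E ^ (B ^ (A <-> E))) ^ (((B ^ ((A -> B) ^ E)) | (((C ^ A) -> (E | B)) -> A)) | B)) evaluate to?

False

B ^ E = False ^ False = False
A <-> E = False <-> False = True
B ^ (A <-> E) = False ^ True = True
E ^ (B ^ (A <-> E)) = False ^ True = True
A -> B = False -> False = True
(A -> B) ^ E = True ^ False = True
B ^ ((A -> B) ^ E) = False ^ True = True
C ^ A = True ^ False = True
E | B = False | False = False
(C ^ A) -> (E | B) = True -> False = False
((C ^ A) -> (E | B)) -> A = False -> False = True
(B ^ ((A -> B) ^ E)) | (((C ^ A) -> (E | B)) -> A) = True | True = True
((B ^ ((A -> B) ^ E)) | (((C ^ A) -> (E | B)) -> A)) | B = True | False = True
(E ^ (B ^ (A <-> E))) ^ (((B ^ ((A -> B) ^ E)) | (((C ^ A) -> (E | B)) -> A)) | B) = True ^ True = False
(B ^ E) ^ ((E ^ (B ^ (A <-> E))) ^ (((B ^ ((A -> B) ^ E)) | (((C ^ A) -> (E | B)) -> A)) | B)) = False ^ False = False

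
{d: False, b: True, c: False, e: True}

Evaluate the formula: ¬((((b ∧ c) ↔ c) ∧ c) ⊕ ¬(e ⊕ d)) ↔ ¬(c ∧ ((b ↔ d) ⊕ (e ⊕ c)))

b ∧ c = True ∧ False = False
(b ∧ c) ↔ c = False ↔ False = True
((b ∧ c) ↔ c) ∧ c = True ∧ False = False
e ⊕ d = True ⊕ False = True
¬(e ⊕ d) = ¬True = False
(((b ∧ c) ↔ c) ∧ c) ⊕ ¬(e ⊕ d) = False ⊕ False = False
¬((((b ∧ c) ↔ c) ∧ c) ⊕ ¬(e ⊕ d)) = ¬False = True
b ↔ d = True ↔ False = False
e ⊕ c = True ⊕ False = True
(b ↔ d) ⊕ (e ⊕ c) = False ⊕ True = True
c ∧ ((b ↔ d) ⊕ (e ⊕ c)) = False ∧ True = False
¬(c ∧ ((b ↔ d) ⊕ (e ⊕ c))) = ¬False = True
¬((((b ∧ c) ↔ c) ∧ c) ⊕ ¬(e ⊕ d)) ↔ ¬(c ∧ ((b ↔ d) ⊕ (e ⊕ c))) = True ↔ True = True

True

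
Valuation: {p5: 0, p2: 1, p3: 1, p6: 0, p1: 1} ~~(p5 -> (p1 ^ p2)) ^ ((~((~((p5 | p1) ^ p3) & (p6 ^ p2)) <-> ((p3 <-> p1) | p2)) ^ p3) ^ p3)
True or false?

1

p1 ^ p2 = 1 ^ 1 = 0
p5 -> (p1 ^ p2) = 0 -> 0 = 1
~(p5 -> (p1 ^ p2)) = ~1 = 0
~~(p5 -> (p1 ^ p2)) = ~0 = 1
p5 | p1 = 0 | 1 = 1
(p5 | p1) ^ p3 = 1 ^ 1 = 0
~((p5 | p1) ^ p3) = ~0 = 1
p6 ^ p2 = 0 ^ 1 = 1
~((p5 | p1) ^ p3) & (p6 ^ p2) = 1 & 1 = 1
p3 <-> p1 = 1 <-> 1 = 1
(p3 <-> p1) | p2 = 1 | 1 = 1
(~((p5 | p1) ^ p3) & (p6 ^ p2)) <-> ((p3 <-> p1) | p2) = 1 <-> 1 = 1
~((~((p5 | p1) ^ p3) & (p6 ^ p2)) <-> ((p3 <-> p1) | p2)) = ~1 = 0
~((~((p5 | p1) ^ p3) & (p6 ^ p2)) <-> ((p3 <-> p1) | p2)) ^ p3 = 0 ^ 1 = 1
(~((~((p5 | p1) ^ p3) & (p6 ^ p2)) <-> ((p3 <-> p1) | p2)) ^ p3) ^ p3 = 1 ^ 1 = 0
~~(p5 -> (p1 ^ p2)) ^ ((~((~((p5 | p1) ^ p3) & (p6 ^ p2)) <-> ((p3 <-> p1) | p2)) ^ p3) ^ p3) = 1 ^ 0 = 1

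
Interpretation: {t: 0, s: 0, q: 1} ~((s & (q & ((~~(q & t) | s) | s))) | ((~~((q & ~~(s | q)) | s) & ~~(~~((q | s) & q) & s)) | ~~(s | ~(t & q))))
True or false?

0

Substituting t=0, s=0, q=1:
q & t = 1 & 0 = 0
~(q & t) = ~0 = 1
~~(q & t) = ~1 = 0
~~(q & t) | s = 0 | 0 = 0
(~~(q & t) | s) | s = 0 | 0 = 0
q & ((~~(q & t) | s) | s) = 1 & 0 = 0
s & (q & ((~~(q & t) | s) | s)) = 0 & 0 = 0
s | q = 0 | 1 = 1
~(s | q) = ~1 = 0
~~(s | q) = ~0 = 1
q & ~~(s | q) = 1 & 1 = 1
(q & ~~(s | q)) | s = 1 | 0 = 1
~((q & ~~(s | q)) | s) = ~1 = 0
~~((q & ~~(s | q)) | s) = ~0 = 1
q | s = 1 | 0 = 1
(q | s) & q = 1 & 1 = 1
~((q | s) & q) = ~1 = 0
~~((q | s) & q) = ~0 = 1
~~((q | s) & q) & s = 1 & 0 = 0
~(~~((q | s) & q) & s) = ~0 = 1
~~(~~((q | s) & q) & s) = ~1 = 0
~~((q & ~~(s | q)) | s) & ~~(~~((q | s) & q) & s) = 1 & 0 = 0
t & q = 0 & 1 = 0
~(t & q) = ~0 = 1
s | ~(t & q) = 0 | 1 = 1
~(s | ~(t & q)) = ~1 = 0
~~(s | ~(t & q)) = ~0 = 1
(~~((q & ~~(s | q)) | s) & ~~(~~((q | s) & q) & s)) | ~~(s | ~(t & q)) = 0 | 1 = 1
(s & (q & ((~~(q & t) | s) | s))) | ((~~((q & ~~(s | q)) | s) & ~~(~~((q | s) & q) & s)) | ~~(s | ~(t & q))) = 0 | 1 = 1
~((s & (q & ((~~(q & t) | s) | s))) | ((~~((q & ~~(s | q)) | s) & ~~(~~((q | s) & q) & s)) | ~~(s | ~(t & q)))) = ~1 = 0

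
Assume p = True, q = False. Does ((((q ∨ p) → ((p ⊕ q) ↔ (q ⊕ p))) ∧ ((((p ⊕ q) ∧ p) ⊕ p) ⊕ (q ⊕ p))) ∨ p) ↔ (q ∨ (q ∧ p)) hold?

q ∨ p = False ∨ True = True
p ⊕ q = True ⊕ False = True
q ⊕ p = False ⊕ True = True
(p ⊕ q) ↔ (q ⊕ p) = True ↔ True = True
(q ∨ p) → ((p ⊕ q) ↔ (q ⊕ p)) = True → True = True
p ⊕ q = True ⊕ False = True
(p ⊕ q) ∧ p = True ∧ True = True
((p ⊕ q) ∧ p) ⊕ p = True ⊕ True = False
q ⊕ p = False ⊕ True = True
(((p ⊕ q) ∧ p) ⊕ p) ⊕ (q ⊕ p) = False ⊕ True = True
((q ∨ p) → ((p ⊕ q) ↔ (q ⊕ p))) ∧ ((((p ⊕ q) ∧ p) ⊕ p) ⊕ (q ⊕ p)) = True ∧ True = True
(((q ∨ p) → ((p ⊕ q) ↔ (q ⊕ p))) ∧ ((((p ⊕ q) ∧ p) ⊕ p) ⊕ (q ⊕ p))) ∨ p = True ∨ True = True
q ∧ p = False ∧ True = False
q ∨ (q ∧ p) = False ∨ False = False
((((q ∨ p) → ((p ⊕ q) ↔ (q ⊕ p))) ∧ ((((p ⊕ q) ∧ p) ⊕ p) ⊕ (q ⊕ p))) ∨ p) ↔ (q ∨ (q ∧ p)) = True ↔ False = False

False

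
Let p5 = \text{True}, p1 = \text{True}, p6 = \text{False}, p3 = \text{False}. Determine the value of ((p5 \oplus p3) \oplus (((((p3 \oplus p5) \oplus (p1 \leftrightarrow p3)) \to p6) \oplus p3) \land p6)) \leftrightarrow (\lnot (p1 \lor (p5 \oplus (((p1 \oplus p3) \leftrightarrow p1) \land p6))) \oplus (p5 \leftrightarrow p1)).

p5 \oplus p3 = \text{True} \oplus \text{False} = \text{True}
p3 \oplus p5 = \text{False} \oplus \text{True} = \text{True}
p1 \leftrightarrow p3 = \text{True} \leftrightarrow \text{False} = \text{False}
(p3 \oplus p5) \oplus (p1 \leftrightarrow p3) = \text{True} \oplus \text{False} = \text{True}
((p3 \oplus p5) \oplus (p1 \leftrightarrow p3)) \to p6 = \text{True} \to \text{False} = \text{False}
(((p3 \oplus p5) \oplus (p1 \leftrightarrow p3)) \to p6) \oplus p3 = \text{False} \oplus \text{False} = \text{False}
((((p3 \oplus p5) \oplus (p1 \leftrightarrow p3)) \to p6) \oplus p3) \land p6 = \text{False} \land \text{False} = \text{False}
(p5 \oplus p3) \oplus (((((p3 \oplus p5) \oplus (p1 \leftrightarrow p3)) \to p6) \oplus p3) \land p6) = \text{True} \oplus \text{False} = \text{True}
p1 \oplus p3 = \text{True} \oplus \text{False} = \text{True}
(p1 \oplus p3) \leftrightarrow p1 = \text{True} \leftrightarrow \text{True} = \text{True}
((p1 \oplus p3) \leftrightarrow p1) \land p6 = \text{True} \land \text{False} = \text{False}
p5 \oplus (((p1 \oplus p3) \leftrightarrow p1) \land p6) = \text{True} \oplus \text{False} = \text{True}
p1 \lor (p5 \oplus (((p1 \oplus p3) \leftrightarrow p1) \land p6)) = \text{True} \lor \text{True} = \text{True}
\lnot (p1 \lor (p5 \oplus (((p1 \oplus p3) \leftrightarrow p1) \land p6))) = \lnot \text{True} = \text{False}
p5 \leftrightarrow p1 = \text{True} \leftrightarrow \text{True} = \text{True}
\lnot (p1 \lor (p5 \oplus (((p1 \oplus p3) \leftrightarrow p1) \land p6))) \oplus (p5 \leftrightarrow p1) = \text{False} \oplus \text{True} = \text{True}
((p5 \oplus p3) \oplus (((((p3 \oplus p5) \oplus (p1 \leftrightarrow p3)) \to p6) \oplus p3) \land p6)) \leftrightarrow (\lnot (p1 \lor (p5 \oplus (((p1 \oplus p3) \leftrightarrow p1) \land p6))) \oplus (p5 \leftrightarrow p1)) = \text{True} \leftrightarrow \text{True} = \text{True}

\text{True}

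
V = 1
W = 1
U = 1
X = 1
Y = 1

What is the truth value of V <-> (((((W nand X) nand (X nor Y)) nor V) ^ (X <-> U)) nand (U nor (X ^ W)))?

1

W nand X = 1 nand 1 = 0
X nor Y = 1 nor 1 = 0
(W nand X) nand (X nor Y) = 0 nand 0 = 1
((W nand X) nand (X nor Y)) nor V = 1 nor 1 = 0
X <-> U = 1 <-> 1 = 1
(((W nand X) nand (X nor Y)) nor V) ^ (X <-> U) = 0 ^ 1 = 1
X ^ W = 1 ^ 1 = 0
U nor (X ^ W) = 1 nor 0 = 0
((((W nand X) nand (X nor Y)) nor V) ^ (X <-> U)) nand (U nor (X ^ W)) = 1 nand 0 = 1
V <-> (((((W nand X) nand (X nor Y)) nor V) ^ (X <-> U)) nand (U nor (X ^ W))) = 1 <-> 1 = 1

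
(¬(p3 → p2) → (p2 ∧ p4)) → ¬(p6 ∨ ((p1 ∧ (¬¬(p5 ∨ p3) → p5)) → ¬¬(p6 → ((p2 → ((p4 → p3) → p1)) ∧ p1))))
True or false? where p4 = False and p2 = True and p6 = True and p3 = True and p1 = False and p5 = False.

False

p3 → p2 = True → True = True
¬(p3 → p2) = ¬True = False
p2 ∧ p4 = True ∧ False = False
¬(p3 → p2) → (p2 ∧ p4) = False → False = True
p5 ∨ p3 = False ∨ True = True
¬(p5 ∨ p3) = ¬True = False
¬¬(p5 ∨ p3) = ¬False = True
¬¬(p5 ∨ p3) → p5 = True → False = False
p1 ∧ (¬¬(p5 ∨ p3) → p5) = False ∧ False = False
p4 → p3 = False → True = True
(p4 → p3) → p1 = True → False = False
p2 → ((p4 → p3) → p1) = True → False = False
(p2 → ((p4 → p3) → p1)) ∧ p1 = False ∧ False = False
p6 → ((p2 → ((p4 → p3) → p1)) ∧ p1) = True → False = False
¬(p6 → ((p2 → ((p4 → p3) → p1)) ∧ p1)) = ¬False = True
¬¬(p6 → ((p2 → ((p4 → p3) → p1)) ∧ p1)) = ¬True = False
(p1 ∧ (¬¬(p5 ∨ p3) → p5)) → ¬¬(p6 → ((p2 → ((p4 → p3) → p1)) ∧ p1)) = False → False = True
p6 ∨ ((p1 ∧ (¬¬(p5 ∨ p3) → p5)) → ¬¬(p6 → ((p2 → ((p4 → p3) → p1)) ∧ p1))) = True ∨ True = True
¬(p6 ∨ ((p1 ∧ (¬¬(p5 ∨ p3) → p5)) → ¬¬(p6 → ((p2 → ((p4 → p3) → p1)) ∧ p1)))) = ¬True = False
(¬(p3 → p2) → (p2 ∧ p4)) → ¬(p6 ∨ ((p1 ∧ (¬¬(p5 ∨ p3) → p5)) → ¬¬(p6 → ((p2 → ((p4 → p3) → p1)) ∧ p1)))) = True → False = False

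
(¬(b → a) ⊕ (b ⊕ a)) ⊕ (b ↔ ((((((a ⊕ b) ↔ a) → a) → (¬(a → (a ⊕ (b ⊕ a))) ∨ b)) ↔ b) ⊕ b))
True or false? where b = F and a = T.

F

b → a = F → T = T
¬(b → a) = ¬T = F
b ⊕ a = F ⊕ T = T
¬(b → a) ⊕ (b ⊕ a) = F ⊕ T = T
a ⊕ b = T ⊕ F = T
(a ⊕ b) ↔ a = T ↔ T = T
((a ⊕ b) ↔ a) → a = T → T = T
b ⊕ a = F ⊕ T = T
a ⊕ (b ⊕ a) = T ⊕ T = F
a → (a ⊕ (b ⊕ a)) = T → F = F
¬(a → (a ⊕ (b ⊕ a))) = ¬F = T
¬(a → (a ⊕ (b ⊕ a))) ∨ b = T ∨ F = T
(((a ⊕ b) ↔ a) → a) → (¬(a → (a ⊕ (b ⊕ a))) ∨ b) = T → T = T
((((a ⊕ b) ↔ a) → a) → (¬(a → (a ⊕ (b ⊕ a))) ∨ b)) ↔ b = T ↔ F = F
(((((a ⊕ b) ↔ a) → a) → (¬(a → (a ⊕ (b ⊕ a))) ∨ b)) ↔ b) ⊕ b = F ⊕ F = F
b ↔ ((((((a ⊕ b) ↔ a) → a) → (¬(a → (a ⊕ (b ⊕ a))) ∨ b)) ↔ b) ⊕ b) = F ↔ F = T
(¬(b → a) ⊕ (b ⊕ a)) ⊕ (b ↔ ((((((a ⊕ b) ↔ a) → a) → (¬(a → (a ⊕ (b ⊕ a))) ∨ b)) ↔ b) ⊕ b)) = T ⊕ T = F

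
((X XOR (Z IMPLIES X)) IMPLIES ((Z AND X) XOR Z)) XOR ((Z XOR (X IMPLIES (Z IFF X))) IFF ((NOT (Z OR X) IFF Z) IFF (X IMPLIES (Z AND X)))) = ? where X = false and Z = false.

false

Z IMPLIES X = false IMPLIES false = true
X XOR (Z IMPLIES X) = false XOR true = true
Z AND X = false AND false = false
(Z AND X) XOR Z = false XOR false = false
(X XOR (Z IMPLIES X)) IMPLIES ((Z AND X) XOR Z) = true IMPLIES false = false
Z IFF X = false IFF false = true
X IMPLIES (Z IFF X) = false IMPLIES true = true
Z XOR (X IMPLIES (Z IFF X)) = false XOR true = true
Z OR X = false OR false = false
NOT (Z OR X) = NOT false = true
NOT (Z OR X) IFF Z = true IFF false = false
Z AND X = false AND false = false
X IMPLIES (Z AND X) = false IMPLIES false = true
(NOT (Z OR X) IFF Z) IFF (X IMPLIES (Z AND X)) = false IFF true = false
(Z XOR (X IMPLIES (Z IFF X))) IFF ((NOT (Z OR X) IFF Z) IFF (X IMPLIES (Z AND X))) = true IFF false = false
((X XOR (Z IMPLIES X)) IMPLIES ((Z AND X) XOR Z)) XOR ((Z XOR (X IMPLIES (Z IFF X))) IFF ((NOT (Z OR X) IFF Z) IFF (X IMPLIES (Z AND X)))) = false XOR false = false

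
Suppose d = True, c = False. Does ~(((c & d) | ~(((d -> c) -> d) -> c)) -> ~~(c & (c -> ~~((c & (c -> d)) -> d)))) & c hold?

False

c & d = False & True = False
d -> c = True -> False = False
(d -> c) -> d = False -> True = True
((d -> c) -> d) -> c = True -> False = False
~(((d -> c) -> d) -> c) = ~False = True
(c & d) | ~(((d -> c) -> d) -> c) = False | True = True
c -> d = False -> True = True
c & (c -> d) = False & True = False
(c & (c -> d)) -> d = False -> True = True
~((c & (c -> d)) -> d) = ~True = False
~~((c & (c -> d)) -> d) = ~False = True
c -> ~~((c & (c -> d)) -> d) = False -> True = True
c & (c -> ~~((c & (c -> d)) -> d)) = False & True = False
~(c & (c -> ~~((c & (c -> d)) -> d))) = ~False = True
~~(c & (c -> ~~((c & (c -> d)) -> d))) = ~True = False
((c & d) | ~(((d -> c) -> d) -> c)) -> ~~(c & (c -> ~~((c & (c -> d)) -> d))) = True -> False = False
~(((c & d) | ~(((d -> c) -> d) -> c)) -> ~~(c & (c -> ~~((c & (c -> d)) -> d)))) = ~False = True
~(((c & d) | ~(((d -> c) -> d) -> c)) -> ~~(c & (c -> ~~((c & (c -> d)) -> d)))) & c = True & False = False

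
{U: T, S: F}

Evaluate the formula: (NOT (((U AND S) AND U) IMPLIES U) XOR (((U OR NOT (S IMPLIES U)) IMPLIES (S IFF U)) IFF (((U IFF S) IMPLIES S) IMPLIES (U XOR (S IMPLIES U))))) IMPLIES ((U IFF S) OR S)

U AND S = T AND F = F
(U AND S) AND U = F AND T = F
((U AND S) AND U) IMPLIES U = F IMPLIES T = T
NOT (((U AND S) AND U) IMPLIES U) = NOT T = F
S IMPLIES U = F IMPLIES T = T
NOT (S IMPLIES U) = NOT T = F
U OR NOT (S IMPLIES U) = T OR F = T
S IFF U = F IFF T = F
(U OR NOT (S IMPLIES U)) IMPLIES (S IFF U) = T IMPLIES F = F
U IFF S = T IFF F = F
(U IFF S) IMPLIES S = F IMPLIES F = T
S IMPLIES U = F IMPLIES T = T
U XOR (S IMPLIES U) = T XOR T = F
((U IFF S) IMPLIES S) IMPLIES (U XOR (S IMPLIES U)) = T IMPLIES F = F
((U OR NOT (S IMPLIES U)) IMPLIES (S IFF U)) IFF (((U IFF S) IMPLIES S) IMPLIES (U XOR (S IMPLIES U))) = F IFF F = T
NOT (((U AND S) AND U) IMPLIES U) XOR (((U OR NOT (S IMPLIES U)) IMPLIES (S IFF U)) IFF (((U IFF S) IMPLIES S) IMPLIES (U XOR (S IMPLIES U)))) = F XOR T = T
U IFF S = T IFF F = F
(U IFF S) OR S = F OR F = F
(NOT (((U AND S) AND U) IMPLIES U) XOR (((U OR NOT (S IMPLIES U)) IMPLIES (S IFF U)) IFF (((U IFF S) IMPLIES S) IMPLIES (U XOR (S IMPLIES U))))) IMPLIES ((U IFF S) OR S) = T IMPLIES F = F

F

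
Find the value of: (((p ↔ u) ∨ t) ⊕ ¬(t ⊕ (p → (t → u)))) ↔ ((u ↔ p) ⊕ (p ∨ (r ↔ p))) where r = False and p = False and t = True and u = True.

False

p ↔ u = False ↔ True = False
(p ↔ u) ∨ t = False ∨ True = True
t → u = True → True = True
p → (t → u) = False → True = True
t ⊕ (p → (t → u)) = True ⊕ True = False
¬(t ⊕ (p → (t → u))) = ¬False = True
((p ↔ u) ∨ t) ⊕ ¬(t ⊕ (p → (t → u))) = True ⊕ True = False
u ↔ p = True ↔ False = False
r ↔ p = False ↔ False = True
p ∨ (r ↔ p) = False ∨ True = True
(u ↔ p) ⊕ (p ∨ (r ↔ p)) = False ⊕ True = True
(((p ↔ u) ∨ t) ⊕ ¬(t ⊕ (p → (t → u)))) ↔ ((u ↔ p) ⊕ (p ∨ (r ↔ p))) = False ↔ True = False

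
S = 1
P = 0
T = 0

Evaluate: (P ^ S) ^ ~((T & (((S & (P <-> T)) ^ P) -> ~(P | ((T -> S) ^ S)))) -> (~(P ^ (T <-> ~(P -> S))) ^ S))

1

P ^ S = 0 ^ 1 = 1
P <-> T = 0 <-> 0 = 1
S & (P <-> T) = 1 & 1 = 1
(S & (P <-> T)) ^ P = 1 ^ 0 = 1
T -> S = 0 -> 1 = 1
(T -> S) ^ S = 1 ^ 1 = 0
P | ((T -> S) ^ S) = 0 | 0 = 0
~(P | ((T -> S) ^ S)) = ~0 = 1
((S & (P <-> T)) ^ P) -> ~(P | ((T -> S) ^ S)) = 1 -> 1 = 1
T & (((S & (P <-> T)) ^ P) -> ~(P | ((T -> S) ^ S))) = 0 & 1 = 0
P -> S = 0 -> 1 = 1
~(P -> S) = ~1 = 0
T <-> ~(P -> S) = 0 <-> 0 = 1
P ^ (T <-> ~(P -> S)) = 0 ^ 1 = 1
~(P ^ (T <-> ~(P -> S))) = ~1 = 0
~(P ^ (T <-> ~(P -> S))) ^ S = 0 ^ 1 = 1
(T & (((S & (P <-> T)) ^ P) -> ~(P | ((T -> S) ^ S)))) -> (~(P ^ (T <-> ~(P -> S))) ^ S) = 0 -> 1 = 1
~((T & (((S & (P <-> T)) ^ P) -> ~(P | ((T -> S) ^ S)))) -> (~(P ^ (T <-> ~(P -> S))) ^ S)) = ~1 = 0
(P ^ S) ^ ~((T & (((S & (P <-> T)) ^ P) -> ~(P | ((T -> S) ^ S)))) -> (~(P ^ (T <-> ~(P -> S))) ^ S)) = 1 ^ 0 = 1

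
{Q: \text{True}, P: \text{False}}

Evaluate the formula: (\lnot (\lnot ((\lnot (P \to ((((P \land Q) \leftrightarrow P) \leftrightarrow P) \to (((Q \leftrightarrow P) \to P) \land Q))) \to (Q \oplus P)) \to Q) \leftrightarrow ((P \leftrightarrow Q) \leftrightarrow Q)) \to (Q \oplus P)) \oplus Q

P \land Q = \text{False} \land \text{True} = \text{False}
(P \land Q) \leftrightarrow P = \text{False} \leftrightarrow \text{False} = \text{True}
((P \land Q) \leftrightarrow P) \leftrightarrow P = \text{True} \leftrightarrow \text{False} = \text{False}
Q \leftrightarrow P = \text{True} \leftrightarrow \text{False} = \text{False}
(Q \leftrightarrow P) \to P = \text{False} \to \text{False} = \text{True}
((Q \leftrightarrow P) \to P) \land Q = \text{True} \land \text{True} = \text{True}
(((P \land Q) \leftrightarrow P) \leftrightarrow P) \to (((Q \leftrightarrow P) \to P) \land Q) = \text{False} \to \text{True} = \text{True}
P \to ((((P \land Q) \leftrightarrow P) \leftrightarrow P) \to (((Q \leftrightarrow P) \to P) \land Q)) = \text{False} \to \text{True} = \text{True}
\lnot (P \to ((((P \land Q) \leftrightarrow P) \leftrightarrow P) \to (((Q \leftrightarrow P) \to P) \land Q))) = \lnot \text{True} = \text{False}
Q \oplus P = \text{True} \oplus \text{False} = \text{True}
\lnot (P \to ((((P \land Q) \leftrightarrow P) \leftrightarrow P) \to (((Q \leftrightarrow P) \to P) \land Q))) \to (Q \oplus P) = \text{False} \to \text{True} = \text{True}
(\lnot (P \to ((((P \land Q) \leftrightarrow P) \leftrightarrow P) \to (((Q \leftrightarrow P) \to P) \land Q))) \to (Q \oplus P)) \to Q = \text{True} \to \text{True} = \text{True}
\lnot ((\lnot (P \to ((((P \land Q) \leftrightarrow P) \leftrightarrow P) \to (((Q \leftrightarrow P) \to P) \land Q))) \to (Q \oplus P)) \to Q) = \lnot \text{True} = \text{False}
P \leftrightarrow Q = \text{False} \leftrightarrow \text{True} = \text{False}
(P \leftrightarrow Q) \leftrightarrow Q = \text{False} \leftrightarrow \text{True} = \text{False}
\lnot ((\lnot (P \to ((((P \land Q) \leftrightarrow P) \leftrightarrow P) \to (((Q \leftrightarrow P) \to P) \land Q))) \to (Q \oplus P)) \to Q) \leftrightarrow ((P \leftrightarrow Q) \leftrightarrow Q) = \text{False} \leftrightarrow \text{False} = \text{True}
\lnot (\lnot ((\lnot (P \to ((((P \land Q) \leftrightarrow P) \leftrightarrow P) \to (((Q \leftrightarrow P) \to P) \land Q))) \to (Q \oplus P)) \to Q) \leftrightarrow ((P \leftrightarrow Q) \leftrightarrow Q)) = \lnot \text{True} = \text{False}
Q \oplus P = \text{True} \oplus \text{False} = \text{True}
\lnot (\lnot ((\lnot (P \to ((((P \land Q) \leftrightarrow P) \leftrightarrow P) \to (((Q \leftrightarrow P) \to P) \land Q))) \to (Q \oplus P)) \to Q) \leftrightarrow ((P \leftrightarrow Q) \leftrightarrow Q)) \to (Q \oplus P) = \text{False} \to \text{True} = \text{True}
(\lnot (\lnot ((\lnot (P \to ((((P \land Q) \leftrightarrow P) \leftrightarrow P) \to (((Q \leftrightarrow P) \to P) \land Q))) \to (Q \oplus P)) \to Q) \leftrightarrow ((P \leftrightarrow Q) \leftrightarrow Q)) \to (Q \oplus P)) \oplus Q = \text{True} \oplus \text{True} = \text{False}

\text{False}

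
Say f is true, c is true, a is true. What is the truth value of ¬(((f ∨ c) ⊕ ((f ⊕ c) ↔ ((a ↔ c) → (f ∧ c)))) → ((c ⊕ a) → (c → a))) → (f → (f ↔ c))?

Substituting f=T, c=T, a=T:
f ∨ c = T ∨ T = T
f ⊕ c = T ⊕ T = F
a ↔ c = T ↔ T = T
f ∧ c = T ∧ T = T
(a ↔ c) → (f ∧ c) = T → T = T
(f ⊕ c) ↔ ((a ↔ c) → (f ∧ c)) = F ↔ T = F
(f ∨ c) ⊕ ((f ⊕ c) ↔ ((a ↔ c) → (f ∧ c))) = T ⊕ F = T
c ⊕ a = T ⊕ T = F
c → a = T → T = T
(c ⊕ a) → (c → a) = F → T = T
((f ∨ c) ⊕ ((f ⊕ c) ↔ ((a ↔ c) → (f ∧ c)))) → ((c ⊕ a) → (c → a)) = T → T = T
¬(((f ∨ c) ⊕ ((f ⊕ c) ↔ ((a ↔ c) → (f ∧ c)))) → ((c ⊕ a) → (c → a))) = ¬T = F
f ↔ c = T ↔ T = T
f → (f ↔ c) = T → T = T
¬(((f ∨ c) ⊕ ((f ⊕ c) ↔ ((a ↔ c) → (f ∧ c)))) → ((c ⊕ a) → (c → a))) → (f → (f ↔ c)) = F → T = T

T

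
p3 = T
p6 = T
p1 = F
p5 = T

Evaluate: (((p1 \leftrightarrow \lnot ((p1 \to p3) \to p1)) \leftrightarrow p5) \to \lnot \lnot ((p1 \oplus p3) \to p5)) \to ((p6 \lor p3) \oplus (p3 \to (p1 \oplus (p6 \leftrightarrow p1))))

T

p1 \to p3 = F \to T = T
(p1 \to p3) \to p1 = T \to F = F
\lnot ((p1 \to p3) \to p1) = \lnot F = T
p1 \leftrightarrow \lnot ((p1 \to p3) \to p1) = F \leftrightarrow T = F
(p1 \leftrightarrow \lnot ((p1 \to p3) \to p1)) \leftrightarrow p5 = F \leftrightarrow T = F
p1 \oplus p3 = F \oplus T = T
(p1 \oplus p3) \to p5 = T \to T = T
\lnot ((p1 \oplus p3) \to p5) = \lnot T = F
\lnot \lnot ((p1 \oplus p3) \to p5) = \lnot F = T
((p1 \leftrightarrow \lnot ((p1 \to p3) \to p1)) \leftrightarrow p5) \to \lnot \lnot ((p1 \oplus p3) \to p5) = F \to T = T
p6 \lor p3 = T \lor T = T
p6 \leftrightarrow p1 = T \leftrightarrow F = F
p1 \oplus (p6 \leftrightarrow p1) = F \oplus F = F
p3 \to (p1 \oplus (p6 \leftrightarrow p1)) = T \to F = F
(p6 \lor p3) \oplus (p3 \to (p1 \oplus (p6 \leftrightarrow p1))) = T \oplus F = T
(((p1 \leftrightarrow \lnot ((p1 \to p3) \to p1)) \leftrightarrow p5) \to \lnot \lnot ((p1 \oplus p3) \to p5)) \to ((p6 \lor p3) \oplus (p3 \to (p1 \oplus (p6 \leftrightarrow p1)))) = T \to T = T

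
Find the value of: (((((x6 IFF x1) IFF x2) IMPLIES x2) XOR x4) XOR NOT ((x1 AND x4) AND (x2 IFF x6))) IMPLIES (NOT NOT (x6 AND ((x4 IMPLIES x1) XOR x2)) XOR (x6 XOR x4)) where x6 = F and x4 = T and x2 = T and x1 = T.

x6 IFF x1 = F IFF T = F
(x6 IFF x1) IFF x2 = F IFF T = F
((x6 IFF x1) IFF x2) IMPLIES x2 = F IMPLIES T = T
(((x6 IFF x1) IFF x2) IMPLIES x2) XOR x4 = T XOR T = F
x1 AND x4 = T AND T = T
x2 IFF x6 = T IFF F = F
(x1 AND x4) AND (x2 IFF x6) = T AND F = F
NOT ((x1 AND x4) AND (x2 IFF x6)) = NOT F = T
((((x6 IFF x1) IFF x2) IMPLIES x2) XOR x4) XOR NOT ((x1 AND x4) AND (x2 IFF x6)) = F XOR T = T
x4 IMPLIES x1 = T IMPLIES T = T
(x4 IMPLIES x1) XOR x2 = T XOR T = F
x6 AND ((x4 IMPLIES x1) XOR x2) = F AND F = F
NOT (x6 AND ((x4 IMPLIES x1) XOR x2)) = NOT F = T
NOT NOT (x6 AND ((x4 IMPLIES x1) XOR x2)) = NOT T = F
x6 XOR x4 = F XOR T = T
NOT NOT (x6 AND ((x4 IMPLIES x1) XOR x2)) XOR (x6 XOR x4) = F XOR T = T
(((((x6 IFF x1) IFF x2) IMPLIES x2) XOR x4) XOR NOT ((x1 AND x4) AND (x2 IFF x6))) IMPLIES (NOT NOT (x6 AND ((x4 IMPLIES x1) XOR x2)) XOR (x6 XOR x4)) = T IMPLIES T = T

T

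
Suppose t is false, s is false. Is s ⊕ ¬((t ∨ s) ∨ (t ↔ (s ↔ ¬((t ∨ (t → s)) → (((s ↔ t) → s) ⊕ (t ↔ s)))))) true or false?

T

t ∨ s = F ∨ F = F
t → s = F → F = T
t ∨ (t → s) = F ∨ T = T
s ↔ t = F ↔ F = T
(s ↔ t) → s = T → F = F
t ↔ s = F ↔ F = T
((s ↔ t) → s) ⊕ (t ↔ s) = F ⊕ T = T
(t ∨ (t → s)) → (((s ↔ t) → s) ⊕ (t ↔ s)) = T → T = T
¬((t ∨ (t → s)) → (((s ↔ t) → s) ⊕ (t ↔ s))) = ¬T = F
s ↔ ¬((t ∨ (t → s)) → (((s ↔ t) → s) ⊕ (t ↔ s))) = F ↔ F = T
t ↔ (s ↔ ¬((t ∨ (t → s)) → (((s ↔ t) → s) ⊕ (t ↔ s)))) = F ↔ T = F
(t ∨ s) ∨ (t ↔ (s ↔ ¬((t ∨ (t → s)) → (((s ↔ t) → s) ⊕ (t ↔ s))))) = F ∨ F = F
¬((t ∨ s) ∨ (t ↔ (s ↔ ¬((t ∨ (t → s)) → (((s ↔ t) → s) ⊕ (t ↔ s)))))) = ¬F = T
s ⊕ ¬((t ∨ s) ∨ (t ↔ (s ↔ ¬((t ∨ (t → s)) → (((s ↔ t) → s) ⊕ (t ↔ s)))))) = F ⊕ T = T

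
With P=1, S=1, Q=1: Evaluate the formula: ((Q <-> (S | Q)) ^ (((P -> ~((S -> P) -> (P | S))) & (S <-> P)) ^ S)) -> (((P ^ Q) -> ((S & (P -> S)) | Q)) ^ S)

1

S | Q = 1 | 1 = 1
Q <-> (S | Q) = 1 <-> 1 = 1
S -> P = 1 -> 1 = 1
P | S = 1 | 1 = 1
(S -> P) -> (P | S) = 1 -> 1 = 1
~((S -> P) -> (P | S)) = ~1 = 0
P -> ~((S -> P) -> (P | S)) = 1 -> 0 = 0
S <-> P = 1 <-> 1 = 1
(P -> ~((S -> P) -> (P | S))) & (S <-> P) = 0 & 1 = 0
((P -> ~((S -> P) -> (P | S))) & (S <-> P)) ^ S = 0 ^ 1 = 1
(Q <-> (S | Q)) ^ (((P -> ~((S -> P) -> (P | S))) & (S <-> P)) ^ S) = 1 ^ 1 = 0
P ^ Q = 1 ^ 1 = 0
P -> S = 1 -> 1 = 1
S & (P -> S) = 1 & 1 = 1
(S & (P -> S)) | Q = 1 | 1 = 1
(P ^ Q) -> ((S & (P -> S)) | Q) = 0 -> 1 = 1
((P ^ Q) -> ((S & (P -> S)) | Q)) ^ S = 1 ^ 1 = 0
((Q <-> (S | Q)) ^ (((P -> ~((S -> P) -> (P | S))) & (S <-> P)) ^ S)) -> (((P ^ Q) -> ((S & (P -> S)) | Q)) ^ S) = 0 -> 0 = 1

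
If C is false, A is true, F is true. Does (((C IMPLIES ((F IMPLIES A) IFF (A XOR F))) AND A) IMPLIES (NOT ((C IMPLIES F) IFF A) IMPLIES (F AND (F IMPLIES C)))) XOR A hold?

false

F IMPLIES A = true IMPLIES true = true
A XOR F = true XOR true = false
(F IMPLIES A) IFF (A XOR F) = true IFF false = false
C IMPLIES ((F IMPLIES A) IFF (A XOR F)) = false IMPLIES false = true
(C IMPLIES ((F IMPLIES A) IFF (A XOR F))) AND A = true AND true = true
C IMPLIES F = false IMPLIES true = true
(C IMPLIES F) IFF A = true IFF true = true
NOT ((C IMPLIES F) IFF A) = NOT true = false
F IMPLIES C = true IMPLIES false = false
F AND (F IMPLIES C) = true AND false = false
NOT ((C IMPLIES F) IFF A) IMPLIES (F AND (F IMPLIES C)) = false IMPLIES false = true
((C IMPLIES ((F IMPLIES A) IFF (A XOR F))) AND A) IMPLIES (NOT ((C IMPLIES F) IFF A) IMPLIES (F AND (F IMPLIES C))) = true IMPLIES true = true
(((C IMPLIES ((F IMPLIES A) IFF (A XOR F))) AND A) IMPLIES (NOT ((C IMPLIES F) IFF A) IMPLIES (F AND (F IMPLIES C)))) XOR A = true XOR true = false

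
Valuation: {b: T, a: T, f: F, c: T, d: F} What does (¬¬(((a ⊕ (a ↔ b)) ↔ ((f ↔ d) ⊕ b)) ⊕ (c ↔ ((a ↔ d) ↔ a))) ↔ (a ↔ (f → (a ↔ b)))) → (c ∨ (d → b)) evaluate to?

T

a ↔ b = T ↔ T = T
a ⊕ (a ↔ b) = T ⊕ T = F
f ↔ d = F ↔ F = T
(f ↔ d) ⊕ b = T ⊕ T = F
(a ⊕ (a ↔ b)) ↔ ((f ↔ d) ⊕ b) = F ↔ F = T
a ↔ d = T ↔ F = F
(a ↔ d) ↔ a = F ↔ T = F
c ↔ ((a ↔ d) ↔ a) = T ↔ F = F
((a ⊕ (a ↔ b)) ↔ ((f ↔ d) ⊕ b)) ⊕ (c ↔ ((a ↔ d) ↔ a)) = T ⊕ F = T
¬(((a ⊕ (a ↔ b)) ↔ ((f ↔ d) ⊕ b)) ⊕ (c ↔ ((a ↔ d) ↔ a))) = ¬T = F
¬¬(((a ⊕ (a ↔ b)) ↔ ((f ↔ d) ⊕ b)) ⊕ (c ↔ ((a ↔ d) ↔ a))) = ¬F = T
a ↔ b = T ↔ T = T
f → (a ↔ b) = F → T = T
a ↔ (f → (a ↔ b)) = T ↔ T = T
¬¬(((a ⊕ (a ↔ b)) ↔ ((f ↔ d) ⊕ b)) ⊕ (c ↔ ((a ↔ d) ↔ a))) ↔ (a ↔ (f → (a ↔ b))) = T ↔ T = T
d → b = F → T = T
c ∨ (d → b) = T ∨ T = T
(¬¬(((a ⊕ (a ↔ b)) ↔ ((f ↔ d) ⊕ b)) ⊕ (c ↔ ((a ↔ d) ↔ a))) ↔ (a ↔ (f → (a ↔ b)))) → (c ∨ (d → b)) = T → T = T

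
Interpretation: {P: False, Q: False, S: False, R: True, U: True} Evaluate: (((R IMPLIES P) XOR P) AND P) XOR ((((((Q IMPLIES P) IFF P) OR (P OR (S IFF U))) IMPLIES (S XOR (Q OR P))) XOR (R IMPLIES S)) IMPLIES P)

R IMPLIES P = True IMPLIES False = False
(R IMPLIES P) XOR P = False XOR False = False
((R IMPLIES P) XOR P) AND P = False AND False = False
Q IMPLIES P = False IMPLIES False = True
(Q IMPLIES P) IFF P = True IFF False = False
S IFF U = False IFF True = False
P OR (S IFF U) = False OR False = False
((Q IMPLIES P) IFF P) OR (P OR (S IFF U)) = False OR False = False
Q OR P = False OR False = False
S XOR (Q OR P) = False XOR False = False
(((Q IMPLIES P) IFF P) OR (P OR (S IFF U))) IMPLIES (S XOR (Q OR P)) = False IMPLIES False = True
R IMPLIES S = True IMPLIES False = False
((((Q IMPLIES P) IFF P) OR (P OR (S IFF U))) IMPLIES (S XOR (Q OR P))) XOR (R IMPLIES S) = True XOR False = True
(((((Q IMPLIES P) IFF P) OR (P OR (S IFF U))) IMPLIES (S XOR (Q OR P))) XOR (R IMPLIES S)) IMPLIES P = True IMPLIES False = False
(((R IMPLIES P) XOR P) AND P) XOR ((((((Q IMPLIES P) IFF P) OR (P OR (S IFF U))) IMPLIES (S XOR (Q OR P))) XOR (R IMPLIES S)) IMPLIES P) = False XOR False = False

False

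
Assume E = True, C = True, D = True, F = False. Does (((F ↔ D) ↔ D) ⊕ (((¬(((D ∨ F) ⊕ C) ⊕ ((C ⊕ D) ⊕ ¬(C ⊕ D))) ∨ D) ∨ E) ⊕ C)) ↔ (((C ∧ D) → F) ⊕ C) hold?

F ↔ D = False ↔ True = False
(F ↔ D) ↔ D = False ↔ True = False
D ∨ F = True ∨ False = True
(D ∨ F) ⊕ C = True ⊕ True = False
C ⊕ D = True ⊕ True = False
C ⊕ D = True ⊕ True = False
¬(C ⊕ D) = ¬False = True
(C ⊕ D) ⊕ ¬(C ⊕ D) = False ⊕ True = True
((D ∨ F) ⊕ C) ⊕ ((C ⊕ D) ⊕ ¬(C ⊕ D)) = False ⊕ True = True
¬(((D ∨ F) ⊕ C) ⊕ ((C ⊕ D) ⊕ ¬(C ⊕ D))) = ¬True = False
¬(((D ∨ F) ⊕ C) ⊕ ((C ⊕ D) ⊕ ¬(C ⊕ D))) ∨ D = False ∨ True = True
(¬(((D ∨ F) ⊕ C) ⊕ ((C ⊕ D) ⊕ ¬(C ⊕ D))) ∨ D) ∨ E = True ∨ True = True
((¬(((D ∨ F) ⊕ C) ⊕ ((C ⊕ D) ⊕ ¬(C ⊕ D))) ∨ D) ∨ E) ⊕ C = True ⊕ True = False
((F ↔ D) ↔ D) ⊕ (((¬(((D ∨ F) ⊕ C) ⊕ ((C ⊕ D) ⊕ ¬(C ⊕ D))) ∨ D) ∨ E) ⊕ C) = False ⊕ False = False
C ∧ D = True ∧ True = True
(C ∧ D) → F = True → False = False
((C ∧ D) → F) ⊕ C = False ⊕ True = True
(((F ↔ D) ↔ D) ⊕ (((¬(((D ∨ F) ⊕ C) ⊕ ((C ⊕ D) ⊕ ¬(C ⊕ D))) ∨ D) ∨ E) ⊕ C)) ↔ (((C ∧ D) → F) ⊕ C) = False ↔ True = False

False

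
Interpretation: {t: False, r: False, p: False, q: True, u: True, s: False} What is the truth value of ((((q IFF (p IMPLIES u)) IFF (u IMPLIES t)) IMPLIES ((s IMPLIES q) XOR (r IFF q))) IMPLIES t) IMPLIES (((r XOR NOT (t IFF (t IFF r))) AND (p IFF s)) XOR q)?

p IMPLIES u = False IMPLIES True = True
q IFF (p IMPLIES u) = True IFF True = True
u IMPLIES t = True IMPLIES False = False
(q IFF (p IMPLIES u)) IFF (u IMPLIES t) = True IFF False = False
s IMPLIES q = False IMPLIES True = True
r IFF q = False IFF True = False
(s IMPLIES q) XOR (r IFF q) = True XOR False = True
((q IFF (p IMPLIES u)) IFF (u IMPLIES t)) IMPLIES ((s IMPLIES q) XOR (r IFF q)) = False IMPLIES True = True
(((q IFF (p IMPLIES u)) IFF (u IMPLIES t)) IMPLIES ((s IMPLIES q) XOR (r IFF q))) IMPLIES t = True IMPLIES False = False
t IFF r = False IFF False = True
t IFF (t IFF r) = False IFF True = False
NOT (t IFF (t IFF r)) = NOT False = True
r XOR NOT (t IFF (t IFF r)) = False XOR True = True
p IFF s = False IFF False = True
(r XOR NOT (t IFF (t IFF r))) AND (p IFF s) = True AND True = True
((r XOR NOT (t IFF (t IFF r))) AND (p IFF s)) XOR q = True XOR True = False
((((q IFF (p IMPLIES u)) IFF (u IMPLIES t)) IMPLIES ((s IMPLIES q) XOR (r IFF q))) IMPLIES t) IMPLIES (((r XOR NOT (t IFF (t IFF r))) AND (p IFF s)) XOR q) = False IMPLIES False = True

True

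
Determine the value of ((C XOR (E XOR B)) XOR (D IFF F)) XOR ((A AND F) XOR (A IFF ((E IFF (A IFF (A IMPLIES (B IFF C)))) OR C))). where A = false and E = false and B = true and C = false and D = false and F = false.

false

E XOR B = false XOR true = true
C XOR (E XOR B) = false XOR true = true
D IFF F = false IFF false = true
(C XOR (E XOR B)) XOR (D IFF F) = true XOR true = false
A AND F = false AND false = false
B IFF C = true IFF false = false
A IMPLIES (B IFF C) = false IMPLIES false = true
A IFF (A IMPLIES (B IFF C)) = false IFF true = false
E IFF (A IFF (A IMPLIES (B IFF C))) = false IFF false = true
(E IFF (A IFF (A IMPLIES (B IFF C)))) OR C = true OR false = true
A IFF ((E IFF (A IFF (A IMPLIES (B IFF C)))) OR C) = false IFF true = false
(A AND F) XOR (A IFF ((E IFF (A IFF (A IMPLIES (B IFF C)))) OR C)) = false XOR false = false
((C XOR (E XOR B)) XOR (D IFF F)) XOR ((A AND F) XOR (A IFF ((E IFF (A IFF (A IMPLIES (B IFF C)))) OR C))) = false XOR false = false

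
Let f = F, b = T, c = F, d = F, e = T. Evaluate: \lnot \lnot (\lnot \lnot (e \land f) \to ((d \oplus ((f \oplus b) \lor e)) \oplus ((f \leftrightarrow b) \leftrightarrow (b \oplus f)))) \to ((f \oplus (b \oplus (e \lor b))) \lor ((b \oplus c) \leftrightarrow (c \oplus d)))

Substituting f=F, b=T, c=F, d=F, e=T:
e \land f = T \land F = F
\lnot (e \land f) = \lnot F = T
\lnot \lnot (e \land f) = \lnot T = F
f \oplus b = F \oplus T = T
(f \oplus b) \lor e = T \lor T = T
d \oplus ((f \oplus b) \lor e) = F \oplus T = T
f \leftrightarrow b = F \leftrightarrow T = F
b \oplus f = T \oplus F = T
(f \leftrightarrow b) \leftrightarrow (b \oplus f) = F \leftrightarrow T = F
(d \oplus ((f \oplus b) \lor e)) \oplus ((f \leftrightarrow b) \leftrightarrow (b \oplus f)) = T \oplus F = T
\lnot \lnot (e \land f) \to ((d \oplus ((f \oplus b) \lor e)) \oplus ((f \leftrightarrow b) \leftrightarrow (b \oplus f))) = F \to T = T
\lnot (\lnot \lnot (e \land f) \to ((d \oplus ((f \oplus b) \lor e)) \oplus ((f \leftrightarrow b) \leftrightarrow (b \oplus f)))) = \lnot T = F
\lnot \lnot (\lnot \lnot (e \land f) \to ((d \oplus ((f \oplus b) \lor e)) \oplus ((f \leftrightarrow b) \leftrightarrow (b \oplus f)))) = \lnot F = T
e \lor b = T \lor T = T
b \oplus (e \lor b) = T \oplus T = F
f \oplus (b \oplus (e \lor b)) = F \oplus F = F
b \oplus c = T \oplus F = T
c \oplus d = F \oplus F = F
(b \oplus c) \leftrightarrow (c \oplus d) = T \leftrightarrow F = F
(f \oplus (b \oplus (e \lor b))) \lor ((b \oplus c) \leftrightarrow (c \oplus d)) = F \lor F = F
\lnot \lnot (\lnot \lnot (e \land f) \to ((d \oplus ((f \oplus b) \lor e)) \oplus ((f \leftrightarrow b) \leftrightarrow (b \oplus f)))) \to ((f \oplus (b \oplus (e \lor b))) \lor ((b \oplus c) \leftrightarrow (c \oplus d))) = T \to F = F

F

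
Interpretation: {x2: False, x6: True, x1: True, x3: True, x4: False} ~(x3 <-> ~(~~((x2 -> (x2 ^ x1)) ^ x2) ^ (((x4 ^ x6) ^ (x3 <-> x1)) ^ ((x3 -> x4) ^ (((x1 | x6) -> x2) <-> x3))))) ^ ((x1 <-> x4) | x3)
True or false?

False

Substituting x2=False, x6=True, x1=True, x3=True, x4=False:
x2 ^ x1 = False ^ True = True
x2 -> (x2 ^ x1) = False -> True = True
(x2 -> (x2 ^ x1)) ^ x2 = True ^ False = True
~((x2 -> (x2 ^ x1)) ^ x2) = ~True = False
~~((x2 -> (x2 ^ x1)) ^ x2) = ~False = True
x4 ^ x6 = False ^ True = True
x3 <-> x1 = True <-> True = True
(x4 ^ x6) ^ (x3 <-> x1) = True ^ True = False
x3 -> x4 = True -> False = False
x1 | x6 = True | True = True
(x1 | x6) -> x2 = True -> False = False
((x1 | x6) -> x2) <-> x3 = False <-> True = False
(x3 -> x4) ^ (((x1 | x6) -> x2) <-> x3) = False ^ False = False
((x4 ^ x6) ^ (x3 <-> x1)) ^ ((x3 -> x4) ^ (((x1 | x6) -> x2) <-> x3)) = False ^ False = False
~~((x2 -> (x2 ^ x1)) ^ x2) ^ (((x4 ^ x6) ^ (x3 <-> x1)) ^ ((x3 -> x4) ^ (((x1 | x6) -> x2) <-> x3))) = True ^ False = True
~(~~((x2 -> (x2 ^ x1)) ^ x2) ^ (((x4 ^ x6) ^ (x3 <-> x1)) ^ ((x3 -> x4) ^ (((x1 | x6) -> x2) <-> x3)))) = ~True = False
x3 <-> ~(~~((x2 -> (x2 ^ x1)) ^ x2) ^ (((x4 ^ x6) ^ (x3 <-> x1)) ^ ((x3 -> x4) ^ (((x1 | x6) -> x2) <-> x3)))) = True <-> False = False
~(x3 <-> ~(~~((x2 -> (x2 ^ x1)) ^ x2) ^ (((x4 ^ x6) ^ (x3 <-> x1)) ^ ((x3 -> x4) ^ (((x1 | x6) -> x2) <-> x3))))) = ~False = True
x1 <-> x4 = True <-> False = False
(x1 <-> x4) | x3 = False | True = True
~(x3 <-> ~(~~((x2 -> (x2 ^ x1)) ^ x2) ^ (((x4 ^ x6) ^ (x3 <-> x1)) ^ ((x3 -> x4) ^ (((x1 | x6) -> x2) <-> x3))))) ^ ((x1 <-> x4) | x3) = True ^ True = False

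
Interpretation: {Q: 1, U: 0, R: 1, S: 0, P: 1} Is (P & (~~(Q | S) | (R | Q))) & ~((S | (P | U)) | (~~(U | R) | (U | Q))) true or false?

0

Q | S = 1 | 0 = 1
~(Q | S) = ~1 = 0
~~(Q | S) = ~0 = 1
R | Q = 1 | 1 = 1
~~(Q | S) | (R | Q) = 1 | 1 = 1
P & (~~(Q | S) | (R | Q)) = 1 & 1 = 1
P | U = 1 | 0 = 1
S | (P | U) = 0 | 1 = 1
U | R = 0 | 1 = 1
~(U | R) = ~1 = 0
~~(U | R) = ~0 = 1
U | Q = 0 | 1 = 1
~~(U | R) | (U | Q) = 1 | 1 = 1
(S | (P | U)) | (~~(U | R) | (U | Q)) = 1 | 1 = 1
~((S | (P | U)) | (~~(U | R) | (U | Q))) = ~1 = 0
(P & (~~(Q | S) | (R | Q))) & ~((S | (P | U)) | (~~(U | R) | (U | Q))) = 1 & 0 = 0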